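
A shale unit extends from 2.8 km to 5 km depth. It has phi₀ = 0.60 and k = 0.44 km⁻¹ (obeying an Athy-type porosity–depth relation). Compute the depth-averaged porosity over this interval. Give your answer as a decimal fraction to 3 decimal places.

0.112

⟨phi⟩ = (1/(z₂−z₁)) ∫ phi₀ e^(−kz) dz = phi₀·(e^(−k·z₁) − e^(−k·z₂)) / (k·(z₂−z₁))
e^(−0.44×2.8) = 0.2917; e^(−0.44×5) = 0.1108
⟨phi⟩ = 0.6 × (0.2917 − 0.1108) / (0.44 × 2.2) = 0.6 × 0.1869 = 0.1121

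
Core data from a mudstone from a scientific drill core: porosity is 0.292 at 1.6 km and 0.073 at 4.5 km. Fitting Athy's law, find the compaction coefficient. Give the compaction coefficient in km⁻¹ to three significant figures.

Athy: phi(Z) = phi₀ e^(−cZ) ⇒ phi₁/phi₂ = e^{c(Z₂−Z₁)} ⇒ c = ln(phi₁/phi₂)/(Z₂−Z₁)
c = ln(0.292/0.073) / (4.5 − 1.6) = ln(4) / 2.9 = 1.3863 / 2.9 = 0.478 km⁻¹

0.478 km⁻¹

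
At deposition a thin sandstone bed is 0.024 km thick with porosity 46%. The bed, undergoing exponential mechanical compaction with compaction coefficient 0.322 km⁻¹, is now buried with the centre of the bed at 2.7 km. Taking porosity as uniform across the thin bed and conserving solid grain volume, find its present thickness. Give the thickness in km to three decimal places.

0.016 km

Porosity at 2.7 km: φ = 0.46·exp(−0.322×2.7) = 0.1928
Solid-volume conservation: h(1−φ) = h₀(1−φ₀) ⇒ h = h₀·(1−φ₀)/(1−φ)
h = 0.024 × (1 − 0.46)/(1 − 0.1928) = 0.024 × 0.6690 = 0.0161 km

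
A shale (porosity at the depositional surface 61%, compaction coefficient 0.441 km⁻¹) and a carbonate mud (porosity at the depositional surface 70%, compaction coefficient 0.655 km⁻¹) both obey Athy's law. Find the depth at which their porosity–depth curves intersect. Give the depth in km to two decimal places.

Set n₀ₐ e^(−βₐd) = n₀ᵦ e^(−βᵦd) ⇒ ln(n₀ₐ/n₀ᵦ) = (βₐ − βᵦ)·d
d = ln(0.61/0.7) / (0.441 − 0.655) = -0.1376 / -0.214 = 0.643 km

0.64 km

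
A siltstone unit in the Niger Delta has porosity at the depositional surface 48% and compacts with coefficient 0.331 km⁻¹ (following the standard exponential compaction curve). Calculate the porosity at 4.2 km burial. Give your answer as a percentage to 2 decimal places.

11.95%

phi = phi₀·exp(−c·Z) = 0.48 × exp(−0.331 × 4.2) = 0.48 × exp(−1.39)
  = 0.48 × 0.2490 = 0.1195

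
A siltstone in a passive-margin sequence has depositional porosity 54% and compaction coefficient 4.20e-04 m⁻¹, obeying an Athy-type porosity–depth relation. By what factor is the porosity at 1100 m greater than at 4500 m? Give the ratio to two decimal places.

Working in km (1 km = 1000 m; k in km⁻¹ = k in m⁻¹ × 1000):
φ(d₁)/φ(d₂) = e^(−k·d₁)/e^(−k·d₂) = e^{k(d₂−d₁)}
= exp(0.42 × 3.4) = exp(1.428) = 4.1704

4.17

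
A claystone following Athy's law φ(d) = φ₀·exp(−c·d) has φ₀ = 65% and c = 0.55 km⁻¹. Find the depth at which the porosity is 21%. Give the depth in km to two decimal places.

Invert Athy's law: d = ln(φ₀/φ) / c
d = ln(0.65/0.21) / 0.55 = ln(3.095) / 0.55 = 1.1299 / 0.55 = 2.054 km

2.05 km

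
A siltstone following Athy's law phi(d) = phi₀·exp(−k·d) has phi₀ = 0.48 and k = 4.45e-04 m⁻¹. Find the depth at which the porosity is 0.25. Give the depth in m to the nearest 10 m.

1470 m

Working in km (1 km = 1000 m; k in km⁻¹ = k in m⁻¹ × 1000):
Invert Athy's law: d = ln(phi₀/phi) / k
d = ln(0.48/0.25) / 0.445 = ln(1.92) / 0.445 = 0.6523 / 0.445 = 1.466 km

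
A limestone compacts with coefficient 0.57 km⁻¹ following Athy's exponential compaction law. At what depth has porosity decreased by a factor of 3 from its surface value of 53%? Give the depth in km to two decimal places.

1.93 km

phi/phi₀ = 1/3 ⇒ exp(−β·z) = 1/3 ⇒ z = ln(3) / β
z = 1.0986 / 0.57 = 1.927 km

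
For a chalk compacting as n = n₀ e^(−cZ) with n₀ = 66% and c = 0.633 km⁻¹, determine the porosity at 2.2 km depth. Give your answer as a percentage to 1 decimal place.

16.4%

n = n₀·exp(−c·Z) = 0.66 × exp(−0.633 × 2.2) = 0.66 × exp(−1.393)
  = 0.66 × 0.2484 = 0.1640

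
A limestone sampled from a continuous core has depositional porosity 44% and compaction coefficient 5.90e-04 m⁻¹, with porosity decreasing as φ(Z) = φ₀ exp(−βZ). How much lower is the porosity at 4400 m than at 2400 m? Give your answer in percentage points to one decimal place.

Working in km (1 km = 1000 m; β in km⁻¹ = β in m⁻¹ × 1000):
φ(2.4) = 0.44·e^(−0.59×2.4) = 0.1068
φ(4.4) = 0.44·e^(−0.59×4.4) = 0.0328
Δφ = 0.1068 − 0.0328 = 0.0740

7.4 percentage points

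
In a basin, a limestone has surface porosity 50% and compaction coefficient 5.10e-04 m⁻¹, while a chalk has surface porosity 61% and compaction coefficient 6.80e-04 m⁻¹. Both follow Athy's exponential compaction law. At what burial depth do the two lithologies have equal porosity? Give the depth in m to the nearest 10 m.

Working in km (1 km = 1000 m; c in km⁻¹ = c in m⁻¹ × 1000):
Set phi₀ₐ e^(−cₐZ) = phi₀ᵦ e^(−cᵦZ) ⇒ ln(phi₀ₐ/phi₀ᵦ) = (cₐ − cᵦ)·Z
Z = ln(0.5/0.61) / (0.51 − 0.68) = -0.1989 / -0.17 = 1.170 km

1170 m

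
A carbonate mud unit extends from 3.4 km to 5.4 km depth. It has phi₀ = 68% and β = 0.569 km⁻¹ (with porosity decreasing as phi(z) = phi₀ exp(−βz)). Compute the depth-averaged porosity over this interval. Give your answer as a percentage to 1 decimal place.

5.9%

⟨phi⟩ = (1/(z₂−z₁)) ∫ phi₀ e^(−βz) dz = phi₀·(e^(−β·z₁) − e^(−β·z₂)) / (β·(z₂−z₁))
e^(−0.569×3.4) = 0.1445; e^(−0.569×5.4) = 0.0463
⟨phi⟩ = 0.68 × (0.1445 − 0.0463) / (0.569 × 2) = 0.68 × 0.0863 = 0.0587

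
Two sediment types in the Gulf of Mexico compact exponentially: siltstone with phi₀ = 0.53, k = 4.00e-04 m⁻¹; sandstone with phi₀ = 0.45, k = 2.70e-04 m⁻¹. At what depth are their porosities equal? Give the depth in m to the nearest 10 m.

Working in km (1 km = 1000 m; k in km⁻¹ = k in m⁻¹ × 1000):
Set phi₀ₐ e^(−kₐZ) = phi₀ᵦ e^(−kᵦZ) ⇒ ln(phi₀ₐ/phi₀ᵦ) = (kₐ − kᵦ)·Z
Z = ln(0.53/0.45) / (0.4 − 0.27) = 0.1636 / 0.13 = 1.259 km

1260 m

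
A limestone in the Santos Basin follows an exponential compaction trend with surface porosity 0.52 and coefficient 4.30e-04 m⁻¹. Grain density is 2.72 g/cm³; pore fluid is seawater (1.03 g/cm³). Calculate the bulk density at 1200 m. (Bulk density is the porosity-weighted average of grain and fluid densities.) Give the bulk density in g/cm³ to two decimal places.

2.20 g/cm³

Working in km (1 km = 1000 m; c in km⁻¹ = c in m⁻¹ × 1000):
Porosity at depth: φ = 0.52·exp(−0.43×1.2) = 0.52×0.5969 = 0.3104
Bulk density: ρ_b = (1−φ)ρ_g + φ·ρ_f = 0.6896×2.72 + 0.3104×1.03
       = 1.876 + 0.320 = 2.195 g/cm³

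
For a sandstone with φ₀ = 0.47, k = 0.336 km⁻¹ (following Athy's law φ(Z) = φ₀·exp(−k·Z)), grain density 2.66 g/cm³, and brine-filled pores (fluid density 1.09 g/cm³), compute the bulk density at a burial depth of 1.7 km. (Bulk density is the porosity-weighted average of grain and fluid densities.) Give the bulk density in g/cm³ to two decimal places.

Porosity at depth: φ = 0.47·exp(−0.336×1.7) = 0.47×0.5648 = 0.2655
Bulk density: ρ_b = (1−φ)ρ_g + φ·ρ_f = 0.7345×2.66 + 0.2655×1.09
       = 1.954 + 0.289 = 2.243 g/cm³

2.24 g/cm³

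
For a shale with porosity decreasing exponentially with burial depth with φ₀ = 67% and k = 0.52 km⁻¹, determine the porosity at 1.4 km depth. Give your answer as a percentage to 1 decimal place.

φ = φ₀·exp(−k·d) = 0.67 × exp(−0.52 × 1.4) = 0.67 × exp(−0.728)
  = 0.67 × 0.4829 = 0.3235

32.4%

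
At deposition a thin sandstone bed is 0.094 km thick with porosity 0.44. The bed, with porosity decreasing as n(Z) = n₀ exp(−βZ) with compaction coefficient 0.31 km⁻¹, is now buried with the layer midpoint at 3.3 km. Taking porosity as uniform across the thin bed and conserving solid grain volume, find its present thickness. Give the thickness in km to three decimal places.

Porosity at 3.3 km: n = 0.44·exp(−0.31×3.3) = 0.1582
Solid-volume conservation: h(1−n) = h₀(1−n₀) ⇒ h = h₀·(1−n₀)/(1−n)
h = 0.094 × (1 − 0.44)/(1 − 0.1582) = 0.094 × 0.6652 = 0.0625 km

0.063 km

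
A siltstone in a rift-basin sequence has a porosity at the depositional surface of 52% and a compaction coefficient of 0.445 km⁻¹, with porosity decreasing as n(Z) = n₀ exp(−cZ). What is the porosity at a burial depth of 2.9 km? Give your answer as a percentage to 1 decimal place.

n = n₀·exp(−c·Z) = 0.52 × exp(−0.445 × 2.9) = 0.52 × exp(−1.29)
  = 0.52 × 0.2751 = 0.1431

14.3%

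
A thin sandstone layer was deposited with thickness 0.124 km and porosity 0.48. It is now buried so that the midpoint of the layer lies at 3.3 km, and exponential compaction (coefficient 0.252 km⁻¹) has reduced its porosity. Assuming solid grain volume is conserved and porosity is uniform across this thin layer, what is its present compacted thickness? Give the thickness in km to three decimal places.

0.082 km

Porosity at 3.3 km: phi = 0.48·exp(−0.252×3.3) = 0.2090
Solid-volume conservation: h(1−phi) = h₀(1−phi₀) ⇒ h = h₀·(1−phi₀)/(1−phi)
h = 0.124 × (1 − 0.48)/(1 − 0.2090) = 0.124 × 0.6574 = 0.0815 km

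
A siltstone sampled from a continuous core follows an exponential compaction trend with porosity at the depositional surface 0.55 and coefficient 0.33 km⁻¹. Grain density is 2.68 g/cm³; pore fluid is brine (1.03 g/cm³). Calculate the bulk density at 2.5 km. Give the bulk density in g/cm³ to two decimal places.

Porosity at depth: φ = 0.55·exp(−0.33×2.5) = 0.55×0.4382 = 0.2410
Bulk density: ρ_b = (1−φ)ρ_g + φ·ρ_f = 0.7590×2.68 + 0.2410×1.03
       = 2.034 + 0.248 = 2.282 g/cm³

2.28 g/cm³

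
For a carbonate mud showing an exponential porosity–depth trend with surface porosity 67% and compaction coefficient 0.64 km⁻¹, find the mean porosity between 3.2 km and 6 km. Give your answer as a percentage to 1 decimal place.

⟨n⟩ = (1/(z₂−z₁)) ∫ n₀ e^(−kz) dz = n₀·(e^(−k·z₁) − e^(−k·z₂)) / (k·(z₂−z₁))
e^(−0.64×3.2) = 0.1290; e^(−0.64×6) = 0.0215
⟨n⟩ = 0.67 × (0.1290 − 0.0215) / (0.64 × 2.8) = 0.67 × 0.0600 = 0.0402

4.0%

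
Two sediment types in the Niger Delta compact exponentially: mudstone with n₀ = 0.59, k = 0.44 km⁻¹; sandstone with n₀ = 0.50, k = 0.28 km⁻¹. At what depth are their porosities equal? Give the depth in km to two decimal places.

1.03 km

Set n₀ₐ e^(−kₐZ) = n₀ᵦ e^(−kᵦZ) ⇒ ln(n₀ₐ/n₀ᵦ) = (kₐ − kᵦ)·Z
Z = ln(0.59/0.5) / (0.44 − 0.28) = 0.1655 / 0.16 = 1.034 km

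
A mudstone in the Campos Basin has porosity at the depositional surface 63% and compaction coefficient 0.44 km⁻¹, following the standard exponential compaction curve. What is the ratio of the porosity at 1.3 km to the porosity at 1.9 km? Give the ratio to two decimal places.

1.30

n(d₁)/n(d₂) = e^(−β·d₁)/e^(−β·d₂) = e^{β(d₂−d₁)}
= exp(0.44 × 0.6) = exp(0.264) = 1.3021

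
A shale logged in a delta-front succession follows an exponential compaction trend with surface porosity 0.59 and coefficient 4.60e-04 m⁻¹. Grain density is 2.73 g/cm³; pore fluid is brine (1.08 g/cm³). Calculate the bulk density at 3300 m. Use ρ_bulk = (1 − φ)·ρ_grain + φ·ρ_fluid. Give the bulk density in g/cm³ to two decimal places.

2.52 g/cm³

Working in km (1 km = 1000 m; β in km⁻¹ = β in m⁻¹ × 1000):
Porosity at depth: n = 0.59·exp(−0.46×3.3) = 0.59×0.2191 = 0.1293
Bulk density: ρ_b = (1−n)ρ_g + n·ρ_f = 0.8707×2.73 + 0.1293×1.08
       = 2.377 + 0.140 = 2.517 g/cm³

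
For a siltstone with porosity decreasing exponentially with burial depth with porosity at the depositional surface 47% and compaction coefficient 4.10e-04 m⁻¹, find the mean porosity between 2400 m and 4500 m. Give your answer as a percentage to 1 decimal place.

11.8%

Working in km (1 km = 1000 m; β in km⁻¹ = β in m⁻¹ × 1000):
⟨phi⟩ = (1/(d₂−d₁)) ∫ phi₀ e^(−βd) dd = phi₀·(e^(−β·d₁) − e^(−β·d₂)) / (β·(d₂−d₁))
e^(−0.41×2.4) = 0.3738; e^(−0.41×4.5) = 0.1580
⟨phi⟩ = 0.47 × (0.3738 − 0.1580) / (0.41 × 2.1) = 0.47 × 0.2506 = 0.1178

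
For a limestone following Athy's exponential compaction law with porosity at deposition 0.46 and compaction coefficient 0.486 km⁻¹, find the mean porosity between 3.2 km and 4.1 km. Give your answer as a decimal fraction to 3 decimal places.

0.079

⟨phi⟩ = (1/(z₂−z₁)) ∫ phi₀ e^(−kz) dz = phi₀·(e^(−k·z₁) − e^(−k·z₂)) / (k·(z₂−z₁))
e^(−0.486×3.2) = 0.2111; e^(−0.486×4.1) = 0.1363
⟨phi⟩ = 0.46 × (0.2111 − 0.1363) / (0.486 × 0.9) = 0.46 × 0.1710 = 0.0787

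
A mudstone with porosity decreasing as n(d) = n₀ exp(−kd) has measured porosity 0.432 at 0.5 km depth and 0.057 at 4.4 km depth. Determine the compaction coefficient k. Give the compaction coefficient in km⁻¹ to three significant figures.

Athy: n(d) = n₀ e^(−kd) ⇒ n₁/n₂ = e^{k(d₂−d₁)} ⇒ k = ln(n₁/n₂)/(d₂−d₁)
k = ln(0.432/0.057) / (4.4 − 0.5) = ln(7.579) / 3.9 = 2.0254 / 3.9 = 0.5193 km⁻¹

0.519 km⁻¹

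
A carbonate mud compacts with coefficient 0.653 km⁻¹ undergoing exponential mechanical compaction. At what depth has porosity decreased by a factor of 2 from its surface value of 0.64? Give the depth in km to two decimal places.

1.06 km

φ/φ₀ = 1/2 ⇒ exp(−β·z) = 1/2 ⇒ z = ln(2) / β
z = 0.6931 / 0.653 = 1.061 km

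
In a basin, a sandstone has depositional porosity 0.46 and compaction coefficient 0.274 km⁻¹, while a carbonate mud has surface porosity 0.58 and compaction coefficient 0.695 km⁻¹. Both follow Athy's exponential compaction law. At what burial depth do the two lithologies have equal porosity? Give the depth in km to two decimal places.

0.55 km

Set n₀ₐ e^(−βₐz) = n₀ᵦ e^(−βᵦz) ⇒ ln(n₀ₐ/n₀ᵦ) = (βₐ − βᵦ)·z
z = ln(0.46/0.58) / (0.274 − 0.695) = -0.2318 / -0.421 = 0.551 km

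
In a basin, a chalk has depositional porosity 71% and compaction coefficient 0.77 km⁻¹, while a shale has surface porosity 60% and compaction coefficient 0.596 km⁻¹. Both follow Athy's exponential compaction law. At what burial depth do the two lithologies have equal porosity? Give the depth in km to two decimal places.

Set φ₀ₐ e^(−kₐd) = φ₀ᵦ e^(−kᵦd) ⇒ ln(φ₀ₐ/φ₀ᵦ) = (kₐ − kᵦ)·d
d = ln(0.71/0.6) / (0.77 − 0.596) = 0.1683 / 0.174 = 0.967 km

0.97 km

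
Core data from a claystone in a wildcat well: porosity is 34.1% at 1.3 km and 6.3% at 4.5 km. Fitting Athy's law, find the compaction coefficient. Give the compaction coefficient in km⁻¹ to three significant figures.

0.528 km⁻¹

Athy: φ(d) = φ₀ e^(−βd) ⇒ φ₁/φ₂ = e^{β(d₂−d₁)} ⇒ β = ln(φ₁/φ₂)/(d₂−d₁)
β = ln(0.341/0.063) / (4.5 − 1.3) = ln(5.413) / 3.2 = 1.6887 / 3.2 = 0.5277 km⁻¹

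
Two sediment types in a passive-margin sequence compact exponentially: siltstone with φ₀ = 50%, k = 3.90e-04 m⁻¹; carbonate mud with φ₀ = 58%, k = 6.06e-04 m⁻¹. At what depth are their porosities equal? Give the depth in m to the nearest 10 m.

690 m

Working in km (1 km = 1000 m; k in km⁻¹ = k in m⁻¹ × 1000):
Set φ₀ₐ e^(−kₐd) = φ₀ᵦ e^(−kᵦd) ⇒ ln(φ₀ₐ/φ₀ᵦ) = (kₐ − kᵦ)·d
d = ln(0.5/0.58) / (0.39 − 0.606) = -0.1484 / -0.216 = 0.687 km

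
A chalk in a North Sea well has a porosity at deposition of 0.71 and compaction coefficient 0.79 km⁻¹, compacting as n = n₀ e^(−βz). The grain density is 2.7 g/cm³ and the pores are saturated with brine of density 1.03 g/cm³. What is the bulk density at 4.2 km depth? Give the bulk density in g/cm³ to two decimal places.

2.66 g/cm³

Porosity at depth: n = 0.71·exp(−0.79×4.2) = 0.71×0.0362 = 0.0257
Bulk density: ρ_b = (1−n)ρ_g + n·ρ_f = 0.9743×2.7 + 0.0257×1.03
       = 2.631 + 0.026 = 2.657 g/cm³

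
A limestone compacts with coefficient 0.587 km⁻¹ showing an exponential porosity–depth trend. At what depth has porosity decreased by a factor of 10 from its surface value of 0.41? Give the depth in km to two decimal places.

3.92 km

phi/phi₀ = 1/10 ⇒ exp(−c·Z) = 1/10 ⇒ Z = ln(10) / c
Z = 2.3026 / 0.587 = 3.923 km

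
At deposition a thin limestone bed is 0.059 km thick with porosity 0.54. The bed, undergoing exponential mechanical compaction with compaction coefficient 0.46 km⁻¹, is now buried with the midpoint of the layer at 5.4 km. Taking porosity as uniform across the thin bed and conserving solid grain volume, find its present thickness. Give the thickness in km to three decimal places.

0.028 km

Porosity at 5.4 km: n = 0.54·exp(−0.46×5.4) = 0.0450
Solid-volume conservation: h(1−n) = h₀(1−n₀) ⇒ h = h₀·(1−n₀)/(1−n)
h = 0.059 × (1 − 0.54)/(1 − 0.0450) = 0.059 × 0.4817 = 0.0284 km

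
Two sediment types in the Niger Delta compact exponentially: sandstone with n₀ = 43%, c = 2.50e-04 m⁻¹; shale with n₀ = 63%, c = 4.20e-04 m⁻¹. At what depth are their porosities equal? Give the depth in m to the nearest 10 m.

2250 m

Working in km (1 km = 1000 m; c in km⁻¹ = c in m⁻¹ × 1000):
Set n₀ₐ e^(−cₐZ) = n₀ᵦ e^(−cᵦZ) ⇒ ln(n₀ₐ/n₀ᵦ) = (cₐ − cᵦ)·Z
Z = ln(0.43/0.63) / (0.25 − 0.42) = -0.3819 / -0.17 = 2.247 km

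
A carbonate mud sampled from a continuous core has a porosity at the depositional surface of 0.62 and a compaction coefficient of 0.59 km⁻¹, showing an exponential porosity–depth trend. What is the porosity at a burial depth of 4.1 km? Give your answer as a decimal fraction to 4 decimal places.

0.0552

phi = phi₀·exp(−c·d) = 0.62 × exp(−0.59 × 4.1) = 0.62 × exp(−2.419)
  = 0.62 × 0.0890 = 0.0552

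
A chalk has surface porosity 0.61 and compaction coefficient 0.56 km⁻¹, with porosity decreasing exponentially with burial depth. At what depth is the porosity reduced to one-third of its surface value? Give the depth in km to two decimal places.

phi/phi₀ = 1/3 ⇒ exp(−c·z) = 1/3 ⇒ z = ln(3) / c
z = 1.0986 / 0.56 = 1.962 km

1.96 km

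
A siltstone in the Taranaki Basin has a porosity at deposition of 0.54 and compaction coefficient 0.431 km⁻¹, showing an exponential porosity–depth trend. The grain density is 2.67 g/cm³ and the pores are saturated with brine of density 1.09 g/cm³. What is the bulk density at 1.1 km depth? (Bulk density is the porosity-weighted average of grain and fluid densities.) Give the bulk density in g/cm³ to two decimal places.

2.14 g/cm³

Porosity at depth: phi = 0.54·exp(−0.431×1.1) = 0.54×0.6224 = 0.3361
Bulk density: ρ_b = (1−phi)ρ_g + phi·ρ_f = 0.6639×2.67 + 0.3361×1.09
       = 1.773 + 0.366 = 2.139 g/cm³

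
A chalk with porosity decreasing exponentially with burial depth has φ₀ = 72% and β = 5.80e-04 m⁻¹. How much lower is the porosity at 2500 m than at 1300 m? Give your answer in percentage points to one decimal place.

Working in km (1 km = 1000 m; β in km⁻¹ = β in m⁻¹ × 1000):
φ(1.3) = 0.72·e^(−0.58×1.3) = 0.3387
φ(2.5) = 0.72·e^(−0.58×2.5) = 0.1689
Δφ = 0.3387 − 0.1689 = 0.1699

17.0 percentage points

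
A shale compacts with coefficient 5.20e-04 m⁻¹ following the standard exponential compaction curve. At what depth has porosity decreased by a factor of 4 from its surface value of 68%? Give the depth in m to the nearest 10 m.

2670 m

Working in km (1 km = 1000 m; c in km⁻¹ = c in m⁻¹ × 1000):
φ/φ₀ = 1/4 ⇒ exp(−c·z) = 1/4 ⇒ z = ln(4) / c
z = 1.3863 / 0.52 = 2.666 km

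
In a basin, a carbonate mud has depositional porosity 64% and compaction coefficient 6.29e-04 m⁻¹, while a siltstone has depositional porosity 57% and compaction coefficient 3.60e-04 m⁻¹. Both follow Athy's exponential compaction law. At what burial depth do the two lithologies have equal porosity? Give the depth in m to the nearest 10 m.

Working in km (1 km = 1000 m; β in km⁻¹ = β in m⁻¹ × 1000):
Set n₀ₐ e^(−βₐz) = n₀ᵦ e^(−βᵦz) ⇒ ln(n₀ₐ/n₀ᵦ) = (βₐ − βᵦ)·z
z = ln(0.64/0.57) / (0.629 − 0.36) = 0.1158 / 0.269 = 0.431 km

430 m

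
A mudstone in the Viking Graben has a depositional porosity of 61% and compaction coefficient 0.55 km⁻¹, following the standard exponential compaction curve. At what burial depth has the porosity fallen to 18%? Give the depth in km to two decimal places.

2.22 km

Invert Athy's law: d = ln(n₀/n) / k
d = ln(0.61/0.18) / 0.55 = ln(3.389) / 0.55 = 1.2205 / 0.55 = 2.219 km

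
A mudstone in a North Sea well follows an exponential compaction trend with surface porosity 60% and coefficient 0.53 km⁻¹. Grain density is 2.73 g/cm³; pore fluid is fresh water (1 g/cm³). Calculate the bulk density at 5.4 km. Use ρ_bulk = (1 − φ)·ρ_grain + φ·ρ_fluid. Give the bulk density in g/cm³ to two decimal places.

2.67 g/cm³

Porosity at depth: n = 0.6·exp(−0.53×5.4) = 0.6×0.0572 = 0.0343
Bulk density: ρ_b = (1−n)ρ_g + n·ρ_f = 0.9657×2.73 + 0.0343×1
       = 2.636 + 0.034 = 2.671 g/cm³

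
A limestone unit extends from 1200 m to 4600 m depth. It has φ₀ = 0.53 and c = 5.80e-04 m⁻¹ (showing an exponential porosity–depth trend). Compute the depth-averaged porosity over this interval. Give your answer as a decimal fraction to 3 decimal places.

Working in km (1 km = 1000 m; c in km⁻¹ = c in m⁻¹ × 1000):
⟨φ⟩ = (1/(Z₂−Z₁)) ∫ φ₀ e^(−cZ) dZ = φ₀·(e^(−c·Z₁) − e^(−c·Z₂)) / (c·(Z₂−Z₁))
e^(−0.58×1.2) = 0.4986; e^(−0.58×4.6) = 0.0694
⟨φ⟩ = 0.53 × (0.4986 − 0.0694) / (0.58 × 3.4) = 0.53 × 0.2176 = 0.1153

0.115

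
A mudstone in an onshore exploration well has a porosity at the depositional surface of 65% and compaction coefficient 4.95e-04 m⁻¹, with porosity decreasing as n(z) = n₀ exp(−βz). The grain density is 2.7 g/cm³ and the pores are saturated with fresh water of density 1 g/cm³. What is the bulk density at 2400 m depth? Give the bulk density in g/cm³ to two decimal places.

Working in km (1 km = 1000 m; β in km⁻¹ = β in m⁻¹ × 1000):
Porosity at depth: n = 0.65·exp(−0.495×2.4) = 0.65×0.3048 = 0.1981
Bulk density: ρ_b = (1−n)ρ_g + n·ρ_f = 0.8019×2.7 + 0.1981×1
       = 2.165 + 0.198 = 2.363 g/cm³

2.36 g/cm³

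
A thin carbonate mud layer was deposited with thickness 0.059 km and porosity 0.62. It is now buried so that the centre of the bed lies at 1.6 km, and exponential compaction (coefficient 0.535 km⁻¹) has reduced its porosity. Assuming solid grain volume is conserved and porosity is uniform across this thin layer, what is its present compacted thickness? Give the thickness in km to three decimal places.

0.030 km

Porosity at 1.6 km: φ = 0.62·exp(−0.535×1.6) = 0.2634
Solid-volume conservation: h(1−φ) = h₀(1−φ₀) ⇒ h = h₀·(1−φ₀)/(1−φ)
h = 0.059 × (1 − 0.62)/(1 − 0.2634) = 0.059 × 0.5159 = 0.0304 km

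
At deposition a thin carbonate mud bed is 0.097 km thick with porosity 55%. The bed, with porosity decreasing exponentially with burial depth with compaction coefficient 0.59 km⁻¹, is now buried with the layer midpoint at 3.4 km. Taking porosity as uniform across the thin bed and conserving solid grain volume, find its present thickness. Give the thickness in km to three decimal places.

Porosity at 3.4 km: n = 0.55·exp(−0.59×3.4) = 0.0740
Solid-volume conservation: h(1−n) = h₀(1−n₀) ⇒ h = h₀·(1−n₀)/(1−n)
h = 0.097 × (1 − 0.55)/(1 − 0.0740) = 0.097 × 0.4860 = 0.0471 km

0.047 km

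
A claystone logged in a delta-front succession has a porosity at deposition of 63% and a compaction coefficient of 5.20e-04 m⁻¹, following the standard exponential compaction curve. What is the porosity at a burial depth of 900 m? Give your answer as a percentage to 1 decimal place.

39.5%

Working in km (1 km = 1000 m; β in km⁻¹ = β in m⁻¹ × 1000):
phi = phi₀·exp(−β·Z) = 0.63 × exp(−0.52 × 0.9) = 0.63 × exp(−0.468)
  = 0.63 × 0.6263 = 0.3945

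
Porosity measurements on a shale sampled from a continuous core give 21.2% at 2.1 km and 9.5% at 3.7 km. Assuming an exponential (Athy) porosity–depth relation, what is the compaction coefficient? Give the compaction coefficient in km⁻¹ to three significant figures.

Athy: n(d) = n₀ e^(−kd) ⇒ n₁/n₂ = e^{k(d₂−d₁)} ⇒ k = ln(n₁/n₂)/(d₂−d₁)
k = ln(0.212/0.095) / (3.7 − 2.1) = ln(2.232) / 1.6 = 0.8027 / 1.6 = 0.5017 km⁻¹

0.502 km⁻¹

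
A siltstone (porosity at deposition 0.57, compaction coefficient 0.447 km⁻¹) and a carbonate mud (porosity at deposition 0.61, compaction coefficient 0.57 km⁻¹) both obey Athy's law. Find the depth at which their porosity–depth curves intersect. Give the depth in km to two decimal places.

Set n₀ₐ e^(−cₐz) = n₀ᵦ e^(−cᵦz) ⇒ ln(n₀ₐ/n₀ᵦ) = (cₐ − cᵦ)·z
z = ln(0.57/0.61) / (0.447 − 0.57) = -0.0678 / -0.123 = 0.551 km

0.55 km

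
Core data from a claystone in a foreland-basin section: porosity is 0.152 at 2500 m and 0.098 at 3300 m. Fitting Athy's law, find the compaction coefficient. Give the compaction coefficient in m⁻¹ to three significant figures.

Working in km (1 km = 1000 m; c in km⁻¹ = c in m⁻¹ × 1000):
Athy: n(z) = n₀ e^(−cz) ⇒ n₁/n₂ = e^{c(z₂−z₁)} ⇒ c = ln(n₁/n₂)/(z₂−z₁)
c = ln(0.152/0.098) / (3.3 − 2.5) = ln(1.551) / 0.8 = 0.4389 / 0.8 = 0.5486 km⁻¹

0.000549 m⁻¹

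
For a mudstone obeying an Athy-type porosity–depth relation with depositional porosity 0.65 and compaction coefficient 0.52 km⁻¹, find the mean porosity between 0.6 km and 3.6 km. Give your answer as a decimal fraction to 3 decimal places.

0.241

⟨φ⟩ = (1/(d₂−d₁)) ∫ φ₀ e^(−βd) dd = φ₀·(e^(−β·d₁) − e^(−β·d₂)) / (β·(d₂−d₁))
e^(−0.52×0.6) = 0.7320; e^(−0.52×3.6) = 0.1538
⟨φ⟩ = 0.65 × (0.7320 − 0.1538) / (0.52 × 3) = 0.65 × 0.3706 = 0.2409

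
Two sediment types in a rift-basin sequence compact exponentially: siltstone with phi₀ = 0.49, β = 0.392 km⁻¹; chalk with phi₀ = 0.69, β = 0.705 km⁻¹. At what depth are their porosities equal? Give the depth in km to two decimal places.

Set phi₀ₐ e^(−βₐd) = phi₀ᵦ e^(−βᵦd) ⇒ ln(phi₀ₐ/phi₀ᵦ) = (βₐ − βᵦ)·d
d = ln(0.49/0.69) / (0.392 − 0.705) = -0.3423 / -0.313 = 1.094 km

1.09 km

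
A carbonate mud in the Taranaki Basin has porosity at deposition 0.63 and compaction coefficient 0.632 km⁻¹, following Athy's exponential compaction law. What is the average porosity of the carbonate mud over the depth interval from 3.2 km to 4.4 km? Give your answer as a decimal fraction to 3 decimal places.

0.058

⟨n⟩ = (1/(d₂−d₁)) ∫ n₀ e^(−βd) dd = n₀·(e^(−β·d₁) − e^(−β·d₂)) / (β·(d₂−d₁))
e^(−0.632×3.2) = 0.1323; e^(−0.632×4.4) = 0.0620
⟨n⟩ = 0.63 × (0.1323 − 0.0620) / (0.632 × 1.2) = 0.63 × 0.0928 = 0.0584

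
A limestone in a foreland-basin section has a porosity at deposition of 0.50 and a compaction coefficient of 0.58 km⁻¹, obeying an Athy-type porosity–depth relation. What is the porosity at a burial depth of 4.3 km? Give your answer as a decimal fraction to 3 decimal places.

0.041

phi = phi₀·exp(−β·Z) = 0.5 × exp(−0.58 × 4.3) = 0.5 × exp(−2.494)
  = 0.5 × 0.0826 = 0.0413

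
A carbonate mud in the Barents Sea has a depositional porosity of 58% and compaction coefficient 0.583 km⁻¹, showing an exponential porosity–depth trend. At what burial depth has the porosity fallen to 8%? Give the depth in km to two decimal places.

Invert Athy's law: d = ln(phi₀/phi) / c
d = ln(0.58/0.08) / 0.583 = ln(7.25) / 0.583 = 1.9810 / 0.583 = 3.398 km

3.40 km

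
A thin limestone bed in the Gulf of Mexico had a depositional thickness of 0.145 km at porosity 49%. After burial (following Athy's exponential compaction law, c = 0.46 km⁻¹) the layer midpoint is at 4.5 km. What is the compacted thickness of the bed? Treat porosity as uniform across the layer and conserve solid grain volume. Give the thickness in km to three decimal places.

Porosity at 4.5 km: phi = 0.49·exp(−0.46×4.5) = 0.0618
Solid-volume conservation: h(1−phi) = h₀(1−phi₀) ⇒ h = h₀·(1−phi₀)/(1−phi)
h = 0.145 × (1 − 0.49)/(1 − 0.0618) = 0.145 × 0.5436 = 0.0788 km

0.079 km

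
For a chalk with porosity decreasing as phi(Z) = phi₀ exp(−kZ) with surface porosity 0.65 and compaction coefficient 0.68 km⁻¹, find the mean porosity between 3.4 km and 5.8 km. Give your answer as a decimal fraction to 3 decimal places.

⟨phi⟩ = (1/(Z₂−Z₁)) ∫ phi₀ e^(−kZ) dZ = phi₀·(e^(−k·Z₁) − e^(−k·Z₂)) / (k·(Z₂−Z₁))
e^(−0.68×3.4) = 0.0991; e^(−0.68×5.8) = 0.0194
⟨phi⟩ = 0.65 × (0.0991 − 0.0194) / (0.68 × 2.4) = 0.65 × 0.0488 = 0.0317

0.032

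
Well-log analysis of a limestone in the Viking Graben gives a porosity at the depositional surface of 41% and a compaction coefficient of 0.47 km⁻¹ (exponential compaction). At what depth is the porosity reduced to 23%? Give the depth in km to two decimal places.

Invert Athy's law: Z = ln(n₀/n) / k
Z = ln(0.41/0.23) / 0.47 = ln(1.783) / 0.47 = 0.5781 / 0.47 = 1.230 km

1.23 km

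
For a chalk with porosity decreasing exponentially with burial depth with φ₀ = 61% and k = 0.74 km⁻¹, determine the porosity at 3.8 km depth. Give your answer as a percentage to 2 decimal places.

3.67%

φ = φ₀·exp(−k·z) = 0.61 × exp(−0.74 × 3.8) = 0.61 × exp(−2.812)
  = 0.61 × 0.0601 = 0.0367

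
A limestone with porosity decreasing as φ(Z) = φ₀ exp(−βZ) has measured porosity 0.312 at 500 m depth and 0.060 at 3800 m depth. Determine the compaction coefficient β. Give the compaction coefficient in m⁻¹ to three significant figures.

Working in km (1 km = 1000 m; β in km⁻¹ = β in m⁻¹ × 1000):
Athy: φ(Z) = φ₀ e^(−βZ) ⇒ φ₁/φ₂ = e^{β(Z₂−Z₁)} ⇒ β = ln(φ₁/φ₂)/(Z₂−Z₁)
β = ln(0.312/0.06) / (3.8 − 0.5) = ln(5.2) / 3.3 = 1.6487 / 3.3 = 0.4996 km⁻¹

0.000500 m⁻¹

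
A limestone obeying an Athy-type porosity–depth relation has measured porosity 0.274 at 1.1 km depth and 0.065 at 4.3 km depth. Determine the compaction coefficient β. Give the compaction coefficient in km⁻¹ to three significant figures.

0.450 km⁻¹

Athy: φ(z) = φ₀ e^(−βz) ⇒ φ₁/φ₂ = e^{β(z₂−z₁)} ⇒ β = ln(φ₁/φ₂)/(z₂−z₁)
β = ln(0.274/0.065) / (4.3 − 1.1) = ln(4.215) / 3.2 = 1.4387 / 3.2 = 0.4496 km⁻¹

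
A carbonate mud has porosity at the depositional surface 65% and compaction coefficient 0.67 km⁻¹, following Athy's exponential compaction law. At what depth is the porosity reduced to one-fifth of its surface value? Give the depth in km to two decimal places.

n/n₀ = 1/5 ⇒ exp(−β·Z) = 1/5 ⇒ Z = ln(5) / β
Z = 1.6094 / 0.67 = 2.402 km

2.40 km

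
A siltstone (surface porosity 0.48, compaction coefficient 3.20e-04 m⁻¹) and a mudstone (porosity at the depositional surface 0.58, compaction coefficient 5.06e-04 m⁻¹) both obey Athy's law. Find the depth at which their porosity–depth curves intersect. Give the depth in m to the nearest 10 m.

Working in km (1 km = 1000 m; c in km⁻¹ = c in m⁻¹ × 1000):
Set n₀ₐ e^(−cₐd) = n₀ᵦ e^(−cᵦd) ⇒ ln(n₀ₐ/n₀ᵦ) = (cₐ − cᵦ)·d
d = ln(0.48/0.58) / (0.32 − 0.506) = -0.1892 / -0.186 = 1.017 km

1020 m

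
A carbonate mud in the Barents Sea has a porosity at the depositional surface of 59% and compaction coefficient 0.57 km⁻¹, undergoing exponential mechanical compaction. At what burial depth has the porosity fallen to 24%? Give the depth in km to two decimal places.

Invert Athy's law: z = ln(n₀/n) / k
z = ln(0.59/0.24) / 0.57 = ln(2.458) / 0.57 = 0.8995 / 0.57 = 1.578 km

1.58 km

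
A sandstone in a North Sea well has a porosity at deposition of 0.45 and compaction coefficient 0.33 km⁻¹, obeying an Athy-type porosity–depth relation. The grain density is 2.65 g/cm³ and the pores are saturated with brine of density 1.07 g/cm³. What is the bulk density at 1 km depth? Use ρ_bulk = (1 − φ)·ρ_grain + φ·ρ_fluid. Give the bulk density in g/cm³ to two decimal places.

Porosity at depth: phi = 0.45·exp(−0.33×1) = 0.45×0.7189 = 0.3235
Bulk density: ρ_b = (1−phi)ρ_g + phi·ρ_f = 0.6765×2.65 + 0.3235×1.07
       = 1.793 + 0.346 = 2.139 g/cm³

2.14 g/cm³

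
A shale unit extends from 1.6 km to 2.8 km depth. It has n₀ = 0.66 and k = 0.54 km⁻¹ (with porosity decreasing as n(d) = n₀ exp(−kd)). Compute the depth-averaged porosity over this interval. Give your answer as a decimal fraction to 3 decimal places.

0.205

⟨n⟩ = (1/(d₂−d₁)) ∫ n₀ e^(−kd) dd = n₀·(e^(−k·d₁) − e^(−k·d₂)) / (k·(d₂−d₁))
e^(−0.54×1.6) = 0.4215; e^(−0.54×2.8) = 0.2205
⟨n⟩ = 0.66 × (0.4215 − 0.2205) / (0.54 × 1.2) = 0.66 × 0.3102 = 0.2047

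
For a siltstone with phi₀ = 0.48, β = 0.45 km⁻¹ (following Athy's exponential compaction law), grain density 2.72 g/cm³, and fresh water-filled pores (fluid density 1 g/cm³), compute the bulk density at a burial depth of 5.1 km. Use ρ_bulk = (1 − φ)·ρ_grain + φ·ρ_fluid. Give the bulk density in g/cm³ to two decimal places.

Porosity at depth: phi = 0.48·exp(−0.45×5.1) = 0.48×0.1008 = 0.0484
Bulk density: ρ_b = (1−phi)ρ_g + phi·ρ_f = 0.9516×2.72 + 0.0484×1
       = 2.588 + 0.048 = 2.637 g/cm³

2.64 g/cm³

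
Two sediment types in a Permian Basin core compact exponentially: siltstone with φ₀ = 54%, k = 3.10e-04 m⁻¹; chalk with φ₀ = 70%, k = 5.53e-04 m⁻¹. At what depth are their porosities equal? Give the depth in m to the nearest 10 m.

Working in km (1 km = 1000 m; k in km⁻¹ = k in m⁻¹ × 1000):
Set φ₀ₐ e^(−kₐZ) = φ₀ᵦ e^(−kᵦZ) ⇒ ln(φ₀ₐ/φ₀ᵦ) = (kₐ − kᵦ)·Z
Z = ln(0.54/0.7) / (0.31 − 0.553) = -0.2595 / -0.243 = 1.068 km

1070 m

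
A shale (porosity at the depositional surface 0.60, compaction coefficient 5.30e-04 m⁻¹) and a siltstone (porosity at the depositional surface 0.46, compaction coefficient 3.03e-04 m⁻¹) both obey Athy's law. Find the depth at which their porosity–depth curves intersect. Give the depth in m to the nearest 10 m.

Working in km (1 km = 1000 m; c in km⁻¹ = c in m⁻¹ × 1000):
Set φ₀ₐ e^(−cₐz) = φ₀ᵦ e^(−cᵦz) ⇒ ln(φ₀ₐ/φ₀ᵦ) = (cₐ − cᵦ)·z
z = ln(0.6/0.46) / (0.53 − 0.303) = 0.2657 / 0.227 = 1.170 km

1170 m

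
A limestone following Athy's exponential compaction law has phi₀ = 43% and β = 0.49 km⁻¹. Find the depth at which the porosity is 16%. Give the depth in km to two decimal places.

Invert Athy's law: d = ln(phi₀/phi) / β
d = ln(0.43/0.16) / 0.49 = ln(2.688) / 0.49 = 0.9886 / 0.49 = 2.018 km

2.02 km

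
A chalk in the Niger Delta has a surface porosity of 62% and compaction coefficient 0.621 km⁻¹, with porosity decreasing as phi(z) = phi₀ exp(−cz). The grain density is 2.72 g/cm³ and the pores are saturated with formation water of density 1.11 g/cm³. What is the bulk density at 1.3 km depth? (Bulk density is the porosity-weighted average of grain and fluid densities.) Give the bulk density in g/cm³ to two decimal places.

2.27 g/cm³

Porosity at depth: phi = 0.62·exp(−0.621×1.3) = 0.62×0.4461 = 0.2766
Bulk density: ρ_b = (1−phi)ρ_g + phi·ρ_f = 0.7234×2.72 + 0.2766×1.11
       = 1.968 + 0.307 = 2.275 g/cm³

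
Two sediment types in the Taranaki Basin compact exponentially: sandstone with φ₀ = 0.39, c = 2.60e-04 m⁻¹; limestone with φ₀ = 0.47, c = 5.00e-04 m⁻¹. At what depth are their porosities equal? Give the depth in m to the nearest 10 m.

Working in km (1 km = 1000 m; c in km⁻¹ = c in m⁻¹ × 1000):
Set φ₀ₐ e^(−cₐZ) = φ₀ᵦ e^(−cᵦZ) ⇒ ln(φ₀ₐ/φ₀ᵦ) = (cₐ − cᵦ)·Z
Z = ln(0.39/0.47) / (0.26 − 0.5) = -0.1866 / -0.24 = 0.777 km

780 m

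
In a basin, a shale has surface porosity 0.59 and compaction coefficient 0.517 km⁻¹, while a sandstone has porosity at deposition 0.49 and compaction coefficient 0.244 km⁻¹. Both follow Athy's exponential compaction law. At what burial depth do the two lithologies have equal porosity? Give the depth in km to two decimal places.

0.68 km

Set phi₀ₐ e^(−kₐz) = phi₀ᵦ e^(−kᵦz) ⇒ ln(phi₀ₐ/phi₀ᵦ) = (kₐ − kᵦ)·z
z = ln(0.59/0.49) / (0.517 − 0.244) = 0.1857 / 0.273 = 0.680 km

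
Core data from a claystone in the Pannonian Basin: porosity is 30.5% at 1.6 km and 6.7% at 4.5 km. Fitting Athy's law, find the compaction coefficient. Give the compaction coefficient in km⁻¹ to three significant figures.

Athy: φ(d) = φ₀ e^(−cd) ⇒ φ₁/φ₂ = e^{c(d₂−d₁)} ⇒ c = ln(φ₁/φ₂)/(d₂−d₁)
c = ln(0.305/0.067) / (4.5 − 1.6) = ln(4.552) / 2.9 = 1.5156 / 2.9 = 0.5226 km⁻¹

0.523 km⁻¹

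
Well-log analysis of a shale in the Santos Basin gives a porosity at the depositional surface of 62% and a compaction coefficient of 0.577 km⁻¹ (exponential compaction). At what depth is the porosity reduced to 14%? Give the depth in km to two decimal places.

Invert Athy's law: d = ln(phi₀/phi) / k
d = ln(0.62/0.14) / 0.577 = ln(4.429) / 0.577 = 1.4881 / 0.577 = 2.579 km

2.58 km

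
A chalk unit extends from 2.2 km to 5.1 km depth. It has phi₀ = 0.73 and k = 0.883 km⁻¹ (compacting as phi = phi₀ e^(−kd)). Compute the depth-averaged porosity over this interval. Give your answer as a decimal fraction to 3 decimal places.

0.038

⟨phi⟩ = (1/(d₂−d₁)) ∫ phi₀ e^(−kd) dd = phi₀·(e^(−k·d₁) − e^(−k·d₂)) / (k·(d₂−d₁))
e^(−0.883×2.2) = 0.1433; e^(−0.883×5.1) = 0.0111
⟨phi⟩ = 0.73 × (0.1433 − 0.0111) / (0.883 × 2.9) = 0.73 × 0.0516 = 0.0377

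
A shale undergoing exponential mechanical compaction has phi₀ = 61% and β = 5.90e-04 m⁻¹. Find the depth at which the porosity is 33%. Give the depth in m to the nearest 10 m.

Working in km (1 km = 1000 m; β in km⁻¹ = β in m⁻¹ × 1000):
Invert Athy's law: d = ln(phi₀/phi) / β
d = ln(0.61/0.33) / 0.59 = ln(1.848) / 0.59 = 0.6144 / 0.59 = 1.041 km

1040 m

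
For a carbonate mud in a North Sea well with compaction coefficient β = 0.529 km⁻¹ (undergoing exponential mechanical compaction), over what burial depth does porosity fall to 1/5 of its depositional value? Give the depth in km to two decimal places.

3.04 km

n/n₀ = 1/5 ⇒ exp(−β·d) = 1/5 ⇒ d = ln(5) / β
d = 1.6094 / 0.529 = 3.042 km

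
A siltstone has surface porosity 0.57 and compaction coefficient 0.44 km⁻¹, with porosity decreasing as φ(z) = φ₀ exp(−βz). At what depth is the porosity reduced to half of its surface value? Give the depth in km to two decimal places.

1.58 km

φ/φ₀ = 1/2 ⇒ exp(−β·z) = 1/2 ⇒ z = ln(2) / β
z = 0.6931 / 0.44 = 1.575 km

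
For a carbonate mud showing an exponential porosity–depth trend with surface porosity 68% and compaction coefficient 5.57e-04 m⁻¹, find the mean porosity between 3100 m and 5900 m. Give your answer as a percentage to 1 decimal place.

6.1%

Working in km (1 km = 1000 m; β in km⁻¹ = β in m⁻¹ × 1000):
⟨phi⟩ = (1/(z₂−z₁)) ∫ phi₀ e^(−βz) dz = phi₀·(e^(−β·z₁) − e^(−β·z₂)) / (β·(z₂−z₁))
e^(−0.557×3.1) = 0.1779; e^(−0.557×5.9) = 0.0374
⟨phi⟩ = 0.68 × (0.1779 − 0.0374) / (0.557 × 2.8) = 0.68 × 0.0901 = 0.0612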